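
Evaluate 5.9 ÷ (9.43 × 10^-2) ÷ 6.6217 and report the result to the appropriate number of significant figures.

9.4

5.9 ÷ (9.43 × 10^-2) ÷ 6.6217 = 9.44867297472…
Multiplication/division keeps the fewest significant figures: 5.9 → 2 s.f., 9.43 × 10^-2 → 3 s.f., 6.6217 → 5 s.f.; limit is 2.
Rounded to 2 significant figures: 9.4.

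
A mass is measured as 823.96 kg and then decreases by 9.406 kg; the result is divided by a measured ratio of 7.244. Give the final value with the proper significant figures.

823.96 kg − 9.406 kg = 814.554 kg; the difference is limited to 2 decimal places (5 s.f.).
Carrying full precision, 814.554 ÷ 7.244 = 112.44533407… kg; 7.244 has 4 s.f., so the result keeps min(5, 4) = 4 s.f.
Rounded to 4 significant figures: 112.4 kg.

112.4 kg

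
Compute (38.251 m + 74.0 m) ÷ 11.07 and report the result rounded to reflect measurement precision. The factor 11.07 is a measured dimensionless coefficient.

38.251 m + 74.0 m = 112.251 m; the sum is limited to 1 decimal place (4 s.f.).
Carrying full precision, 112.251 ÷ 11.07 = 10.1401084011… m; 11.07 has 4 s.f., so the result keeps min(4, 4) = 4 s.f.
Rounded to 4 significant figures: 10.14 m.

10.14 m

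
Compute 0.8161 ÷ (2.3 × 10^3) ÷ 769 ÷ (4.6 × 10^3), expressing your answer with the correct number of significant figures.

1.0 × 10^-10

0.8161 ÷ (2.3 × 10^3) ÷ 769 ÷ (4.6 × 10^3) = 1.00307029727 × 10^-10…
Multiplication/division keeps the fewest significant figures: 0.8161 → 4 s.f., 2.3 × 10^3 → 2 s.f., 769 → 3 s.f., 4.6 × 10^3 → 2 s.f.; limit is 2.
Rounded to 2 significant figures: 1.0 × 10^-10.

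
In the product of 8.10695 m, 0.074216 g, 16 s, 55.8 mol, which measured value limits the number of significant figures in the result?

8.10695 m → 6 s.f.; 0.074216 g → 5 s.f.; 16 s → 2 s.f.; 55.8 mol → 3 s.f.
The fewest is 2 significant figures, from 16 s.

16 s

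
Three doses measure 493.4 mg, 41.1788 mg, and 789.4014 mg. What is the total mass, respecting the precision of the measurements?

493.4 mg + 41.1788 mg + 789.4014 mg = 1323.9802 mg.
Addition/subtraction keeps the fewest decimal places: 493.4 → 1 decimal place, 41.1788 → 4 decimal places, 789.4014 → 4 decimal places; limit is 1.
Rounded to 1 decimal place: 1.3240 × 10³ mg.

1.3240 × 10³ mg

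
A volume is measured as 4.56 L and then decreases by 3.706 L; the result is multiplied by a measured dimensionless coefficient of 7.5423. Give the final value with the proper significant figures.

4.56 L − 3.706 L = 0.854 L; the difference is limited to 2 decimal places (2 s.f.).
Carrying full precision, 0.854 × 7.5423 = 6.4411242 L; 7.5423 has 5 s.f., so the result keeps min(2, 5) = 2 s.f.
Rounded to 2 significant figures: 6.4 L.

6.4 L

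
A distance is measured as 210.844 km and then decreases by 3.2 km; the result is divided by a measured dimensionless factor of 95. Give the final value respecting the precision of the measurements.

210.844 km − 3.2 km = 207.644 km; the difference is limited to 1 decimal place (4 s.f.).
Carrying full precision, 207.644 ÷ 95 = 2.18572631579… km; 95 has 2 s.f., so the result keeps min(4, 2) = 2 s.f.
Rounded to 2 significant figures: 2.2 km.

2.2 km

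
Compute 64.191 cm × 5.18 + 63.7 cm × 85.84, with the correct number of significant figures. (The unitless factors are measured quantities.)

5.80 × 10³ cm

64.191 × 5.18 = 332.50938 → 3.33 × 10² cm (3 s.f., last digit at the 10^0 place).
63.7 × 85.84 = 5468.008 → 5.47 × 10³ cm (3 s.f., last digit at the 10^1 place).
Sum: 5800.51738 cm; keep the coarser place, 10^1.
Result: 5.80 × 10³ cm.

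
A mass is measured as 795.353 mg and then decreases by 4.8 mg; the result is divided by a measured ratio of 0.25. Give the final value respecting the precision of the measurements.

3.2 × 10^3 mg

795.353 mg − 4.8 mg = 790.553 mg; the difference is limited to 1 decimal place (4 s.f.).
Carrying full precision, 790.553 ÷ 0.25 = 3162.212 mg; 0.25 has 2 s.f., so the result keeps min(4, 2) = 2 s.f.
Rounded to 2 significant figures: 3.2 × 10^3 mg.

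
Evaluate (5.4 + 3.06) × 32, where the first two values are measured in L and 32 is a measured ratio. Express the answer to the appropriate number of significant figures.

2.7 × 10² L

5.4 L + 3.06 L = 8.46 L; the sum is limited to 1 decimal place (2 s.f.).
Carrying full precision, 8.46 × 32 = 270.72 L; 32 has 2 s.f., so the result keeps min(2, 2) = 2 s.f.
Rounded to 2 significant figures: 2.7 × 10² L.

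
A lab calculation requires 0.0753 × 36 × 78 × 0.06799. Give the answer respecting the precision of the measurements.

0.0753 × 36 × 78 × 0.06799 = 14.375968776
Multiplication/division keeps the fewest significant figures: 0.0753 → 3 s.f., 36 → 2 s.f., 78 → 2 s.f., 0.06799 → 4 s.f.; limit is 2.
Rounded to 2 significant figures: 14.

14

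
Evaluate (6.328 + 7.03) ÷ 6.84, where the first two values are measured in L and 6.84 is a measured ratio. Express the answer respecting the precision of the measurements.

6.328 L + 7.03 L = 13.358 L; the sum is limited to 2 decimal places (4 s.f.).
Carrying full precision, 13.358 ÷ 6.84 = 1.95292397661… L; 6.84 has 3 s.f., so the result keeps min(4, 3) = 3 s.f.
Rounded to 3 significant figures: 1.95 L.

1.95 L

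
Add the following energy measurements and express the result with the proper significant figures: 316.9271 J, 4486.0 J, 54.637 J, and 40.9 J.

4898.5 J

316.9271 J + 4486.0 J + 54.637 J + 40.9 J = 4898.4641 J.
Addition/subtraction keeps the fewest decimal places: 316.9271 → 4 decimal places, 4486.0 → 1 decimal place, 54.637 → 3 decimal places, 40.9 → 1 decimal place; limit is 1.
Rounded to 1 decimal place: 4898.5 J.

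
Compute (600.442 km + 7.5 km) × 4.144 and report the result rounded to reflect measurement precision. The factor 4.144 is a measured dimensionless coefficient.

2519 km

600.442 km + 7.5 km = 607.942 km; the sum is limited to 1 decimal place (4 s.f.).
Carrying full precision, 607.942 × 4.144 = 2519.311648 km; 4.144 has 4 s.f., so the result keeps min(4, 4) = 4 s.f.
Rounded to 4 significant figures: 2519 km.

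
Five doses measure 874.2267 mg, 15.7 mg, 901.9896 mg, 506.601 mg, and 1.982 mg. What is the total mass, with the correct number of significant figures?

874.2267 mg + 15.7 mg + 901.9896 mg + 506.601 mg + 1.982 mg = 2300.4993 mg.
Addition/subtraction keeps the fewest decimal places: 874.2267 → 4 decimal places, 15.7 → 1 decimal place, 901.9896 → 4 decimal places, 506.601 → 3 decimal places, 1.982 → 3 decimal places; limit is 1.
Rounded to 1 decimal place: 2.3005 × 10³ mg.

2.3005 × 10³ mg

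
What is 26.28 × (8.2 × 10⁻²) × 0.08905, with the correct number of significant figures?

26.28 × (8.2 × 10⁻²) × 0.08905 = 0.191899188
Multiplication/division keeps the fewest significant figures: 26.28 → 4 s.f., 8.2 × 10⁻² → 2 s.f., 0.08905 → 4 s.f.; limit is 2.
Rounded to 2 significant figures: 0.19.

0.19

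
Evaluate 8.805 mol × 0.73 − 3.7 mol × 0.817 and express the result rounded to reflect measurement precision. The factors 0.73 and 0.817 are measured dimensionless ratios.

8.805 × 0.73 = 6.42765 → 6.4 mol (2 s.f., last digit at the 10^-1 place).
3.7 × 0.817 = 3.0229 → 3.0 mol (2 s.f., last digit at the 10^-1 place).
Difference: 3.40475 mol; keep the coarser place, 10^-1.
Result: 3.4 mol.

3.4 mol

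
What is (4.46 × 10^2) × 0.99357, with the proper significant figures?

(4.46 × 10^2) × 0.99357 = 443.13222
Multiplication/division keeps the fewest significant figures: 4.46 × 10^2 → 3 s.f., 0.99357 → 5 s.f.; limit is 3.
Rounded to 3 significant figures: 443.

443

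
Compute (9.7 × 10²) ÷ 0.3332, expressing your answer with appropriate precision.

2.9 × 10³

(9.7 × 10²) ÷ 0.3332 = 2911.16446579…
Multiplication/division keeps the fewest significant figures: 9.7 × 10² → 2 s.f., 0.3332 → 4 s.f.; limit is 2.
Rounded to 2 significant figures: 2.9 × 10³.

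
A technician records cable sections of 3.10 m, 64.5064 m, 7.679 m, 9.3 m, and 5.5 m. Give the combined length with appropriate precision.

3.10 m + 64.5064 m + 7.679 m + 9.3 m + 5.5 m = 90.0854 m.
Addition/subtraction keeps the fewest decimal places: 3.10 → 2 decimal places, 64.5064 → 4 decimal places, 7.679 → 3 decimal places, 9.3 → 1 decimal place, 5.5 → 1 decimal place; limit is 1.
Rounded to 1 decimal place: 90.1 m.

90.1 m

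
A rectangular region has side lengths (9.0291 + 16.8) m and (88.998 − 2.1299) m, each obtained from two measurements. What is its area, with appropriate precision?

9.0291 + 16.8 = 25.8291, limited to 1 d.p. → 3 s.f.; 88.998 − 2.1299 = 86.8681, limited to 3 d.p. → 5 s.f.
Carrying full precision, 25.8291 × 86.8681 = 2243.72484171; keep min(3, 5) = 3 s.f.
Rounded to 3 significant figures: 2.24 × 10³ m².

2.24 × 10³ m²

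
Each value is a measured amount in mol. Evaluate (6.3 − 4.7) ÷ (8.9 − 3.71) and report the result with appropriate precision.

6.3 − 4.7 = 1.6, limited to 1 d.p. → 2 s.f.; 8.9 − 3.71 = 5.19, limited to 1 d.p. → 2 s.f.
Carrying full precision, 1.6 ÷ 5.19 = 0.308285163776…; keep min(2, 2) = 2 s.f.
Rounded to 2 significant figures: 0.31.

0.31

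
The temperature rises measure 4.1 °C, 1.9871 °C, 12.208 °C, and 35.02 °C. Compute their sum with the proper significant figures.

4.1 °C + 1.9871 °C + 12.208 °C + 35.02 °C = 53.3151 °C.
Addition/subtraction keeps the fewest decimal places: 4.1 → 1 decimal place, 1.9871 → 4 decimal places, 12.208 → 3 decimal places, 35.02 → 2 decimal places; limit is 1.
Rounded to 1 decimal place: 53.3 °C.

53.3 °C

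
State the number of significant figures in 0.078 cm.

0.078: leading zeros are not significant.

2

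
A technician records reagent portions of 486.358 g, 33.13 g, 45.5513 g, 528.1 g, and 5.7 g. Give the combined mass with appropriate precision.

486.358 g + 33.13 g + 45.5513 g + 528.1 g + 5.7 g = 1098.8393 g.
Addition/subtraction keeps the fewest decimal places: 486.358 → 3 decimal places, 33.13 → 2 decimal places, 45.5513 → 4 decimal places, 528.1 → 1 decimal place, 5.7 → 1 decimal place; limit is 1.
Rounded to 1 decimal place: 1098.8 g.

1098.8 g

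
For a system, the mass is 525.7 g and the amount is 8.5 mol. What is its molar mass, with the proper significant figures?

62 g/mol

molar mass = 525.7 g ÷ 8.5 mol = 61.8470588235… g/mol.
525.7 has 4 significant figures; 8.5 has 2.
Division/multiplication keeps the fewest: 2 significant figures.
Rounded: 62 g/mol.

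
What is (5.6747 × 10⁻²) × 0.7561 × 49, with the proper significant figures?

2.1

(5.6747 × 10⁻²) × 0.7561 × 49 = 2.1024139283
Multiplication/division keeps the fewest significant figures: 5.6747 × 10⁻² → 5 s.f., 0.7561 → 4 s.f., 49 → 2 s.f.; limit is 2.
Rounded to 2 significant figures: 2.1.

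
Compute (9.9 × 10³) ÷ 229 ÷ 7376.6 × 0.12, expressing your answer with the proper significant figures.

7.0 × 10⁻⁴

(9.9 × 10³) ÷ 229 ÷ 7376.6 × 0.12 = 0.000703274262636…
Multiplication/division keeps the fewest significant figures: 9.9 × 10³ → 2 s.f., 229 → 3 s.f., 7376.6 → 5 s.f., 0.12 → 2 s.f.; limit is 2.
Rounded to 2 significant figures: 7.0 × 10⁻⁴.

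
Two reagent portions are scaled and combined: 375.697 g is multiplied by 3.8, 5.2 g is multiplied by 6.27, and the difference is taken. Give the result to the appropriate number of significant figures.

375.697 × 3.8 = 1427.6486 → 1.4 × 10^3 g (2 s.f., last digit at the 10^2 place).
5.2 × 6.27 = 32.604 → 33 g (2 s.f., last digit at the 10^0 place).
Difference: 1395.0446 g; keep the coarser place, 10^2.
Result: 1.4 × 10^3 g.

1.4 × 10^3 g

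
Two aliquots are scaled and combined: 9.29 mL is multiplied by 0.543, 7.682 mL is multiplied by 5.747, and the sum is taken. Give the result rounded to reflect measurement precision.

49.19 mL

9.29 × 0.543 = 5.04447 → 5.04 mL (3 s.f., last digit at the 10^-2 place).
7.682 × 5.747 = 44.148454 → 44.15 mL (4 s.f., last digit at the 10^-2 place).
Sum: 49.192924 mL; keep the coarser place, 10^-2.
Result: 49.19 mL.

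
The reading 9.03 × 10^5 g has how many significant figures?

3

9.03 × 10^5: in scientific notation every digit of the coefficient is significant.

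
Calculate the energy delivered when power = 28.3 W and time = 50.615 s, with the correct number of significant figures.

energy delivered = 28.3 W × 50.615 s = 1432.4045 J.
28.3 has 3 significant figures; 50.615 has 5.
Division/multiplication keeps the fewest: 3 significant figures.
Rounded: 1.43 × 10³ J.

1.43 × 10³ J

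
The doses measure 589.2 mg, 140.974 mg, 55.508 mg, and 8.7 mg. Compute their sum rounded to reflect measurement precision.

589.2 mg + 140.974 mg + 55.508 mg + 8.7 mg = 794.382 mg.
Addition/subtraction keeps the fewest decimal places: 589.2 → 1 decimal place, 140.974 → 3 decimal places, 55.508 → 3 decimal places, 8.7 → 1 decimal place; limit is 1.
Rounded to 1 decimal place: 794.4 mg.

794.4 mg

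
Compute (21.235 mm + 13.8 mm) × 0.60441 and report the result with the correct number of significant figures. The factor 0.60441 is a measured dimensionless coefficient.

21.2 mm

21.235 mm + 13.8 mm = 35.035 mm; the sum is limited to 1 decimal place (3 s.f.).
Carrying full precision, 35.035 × 0.60441 = 21.17550435 mm; 0.60441 has 5 s.f., so the result keeps min(3, 5) = 3 s.f.
Rounded to 3 significant figures: 21.2 mm.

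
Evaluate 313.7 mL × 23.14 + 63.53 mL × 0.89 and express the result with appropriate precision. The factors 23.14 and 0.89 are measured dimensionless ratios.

313.7 × 23.14 = 7259.018 → 7259 mL (4 s.f., last digit at the 10^0 place).
63.53 × 0.89 = 56.5417 → 57 mL (2 s.f., last digit at the 10^0 place).
Sum: 7315.5597 mL; keep the coarser place, 10^0.
Result: 7.316 × 10^3 mL.

7.316 × 10^3 mL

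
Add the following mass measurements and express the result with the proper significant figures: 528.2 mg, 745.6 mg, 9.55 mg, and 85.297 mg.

1368.6 mg

528.2 mg + 745.6 mg + 9.55 mg + 85.297 mg = 1368.647 mg.
Addition/subtraction keeps the fewest decimal places: 528.2 → 1 decimal place, 745.6 → 1 decimal place, 9.55 → 2 decimal places, 85.297 → 3 decimal places; limit is 1.
Rounded to 1 decimal place: 1368.6 mg.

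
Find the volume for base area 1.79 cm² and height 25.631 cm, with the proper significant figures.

45.9 cm³

volume = 1.79 cm² × 25.631 cm = 45.87949 cm³.
1.79 has 3 significant figures; 25.631 has 5.
Division/multiplication keeps the fewest: 3 significant figures.
Rounded: 45.9 cm³.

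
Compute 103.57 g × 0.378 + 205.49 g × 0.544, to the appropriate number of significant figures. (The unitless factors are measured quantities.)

151 g

103.57 × 0.378 = 39.14946 → 39.1 g (3 s.f., last digit at the 10^-1 place).
205.49 × 0.544 = 111.78656 → 112 g (3 s.f., last digit at the 10^0 place).
Sum: 150.93602 g; keep the coarser place, 10^0.
Result: 151 g.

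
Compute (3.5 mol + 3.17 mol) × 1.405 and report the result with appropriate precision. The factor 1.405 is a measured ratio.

3.5 mol + 3.17 mol = 6.67 mol; the sum is limited to 1 decimal place (2 s.f.).
Carrying full precision, 6.67 × 1.405 = 9.37135 mol; 1.405 has 4 s.f., so the result keeps min(2, 4) = 2 s.f.
Rounded to 2 significant figures: 9.4 mol.

9.4 mol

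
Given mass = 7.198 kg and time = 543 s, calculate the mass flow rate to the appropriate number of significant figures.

0.0133 kg/s

mass flow rate = 7.198 kg ÷ 543 s = 0.013255985267… kg/s.
7.198 has 4 significant figures; 543 has 3.
Division/multiplication keeps the fewest: 3 significant figures.
Rounded: 0.0133 kg/s.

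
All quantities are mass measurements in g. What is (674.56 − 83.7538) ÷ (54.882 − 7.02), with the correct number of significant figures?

674.56 − 83.7538 = 590.8062, limited to 2 d.p. → 5 s.f.; 54.882 − 7.02 = 47.862, limited to 2 d.p. → 4 s.f.
Carrying full precision, 590.8062 ÷ 47.862 = 12.3439513602…; keep min(5, 4) = 4 s.f.
Rounded to 4 significant figures: 12.34.

12.34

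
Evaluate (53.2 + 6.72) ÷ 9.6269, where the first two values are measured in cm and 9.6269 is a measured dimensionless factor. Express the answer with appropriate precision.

6.22 cm

53.2 cm + 6.72 cm = 59.92 cm; the sum is limited to 1 decimal place (3 s.f.).
Carrying full precision, 59.92 ÷ 9.6269 = 6.2242258671… cm; 9.6269 has 5 s.f., so the result keeps min(3, 5) = 3 s.f.
Rounded to 3 significant figures: 6.22 cm.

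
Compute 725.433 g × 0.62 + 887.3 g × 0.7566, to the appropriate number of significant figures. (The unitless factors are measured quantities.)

725.433 × 0.62 = 449.76846 → 4.5 × 10² g (2 s.f., last digit at the 10^1 place).
887.3 × 0.7566 = 671.33118 → 671.3 g (4 s.f., last digit at the 10^-1 place).
Sum: 1121.09964 g; keep the coarser place, 10^1.
Result: 1.12 × 10³ g.

1.12 × 10³ g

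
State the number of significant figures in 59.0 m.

59.0: trailing zeros after a decimal point are significant.

3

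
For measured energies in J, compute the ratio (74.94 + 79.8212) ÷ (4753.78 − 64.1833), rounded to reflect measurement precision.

0.033001

74.94 + 79.8212 = 154.7612, limited to 2 d.p. → 5 s.f.; 4753.78 − 64.1833 = 4689.5967, limited to 2 d.p. → 6 s.f.
Carrying full precision, 154.7612 ÷ 4689.5967 = 0.0330009614686…; keep min(5, 6) = 5 s.f.
Rounded to 5 significant figures: 0.033001.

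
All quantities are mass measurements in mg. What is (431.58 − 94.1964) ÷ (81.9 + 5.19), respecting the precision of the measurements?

431.58 − 94.1964 = 337.3836, limited to 2 d.p. → 5 s.f.; 81.9 + 5.19 = 87.09, limited to 1 d.p. → 3 s.f.
Carrying full precision, 337.3836 ÷ 87.09 = 3.87396486393…; keep min(5, 3) = 3 s.f.
Rounded to 3 significant figures: 3.87.

3.87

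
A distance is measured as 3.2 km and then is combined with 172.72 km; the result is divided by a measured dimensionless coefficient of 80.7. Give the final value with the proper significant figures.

3.2 km + 172.72 km = 175.92 km; the sum is limited to 1 decimal place (4 s.f.).
Carrying full precision, 175.92 ÷ 80.7 = 2.17992565056… km; 80.7 has 3 s.f., so the result keeps min(4, 3) = 3 s.f.
Rounded to 3 significant figures: 2.18 km.

2.18 km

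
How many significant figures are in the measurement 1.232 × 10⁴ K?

4

1.232 × 10⁴: in scientific notation every digit of the coefficient is significant.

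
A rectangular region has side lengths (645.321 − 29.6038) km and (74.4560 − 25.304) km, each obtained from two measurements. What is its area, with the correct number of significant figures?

645.321 − 29.6038 = 615.7172, limited to 3 d.p. → 6 s.f.; 74.4560 − 25.304 = 49.1520, limited to 3 d.p. → 5 s.f.
Carrying full precision, 615.7172 × 49.1520 = 30263.7318144; keep min(6, 5) = 5 s.f.
Rounded to 5 significant figures: 3.0264 × 10^4 km².

3.0264 × 10^4 km²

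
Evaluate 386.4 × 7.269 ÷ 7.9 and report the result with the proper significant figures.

386.4 × 7.269 ÷ 7.9 = 355.536911392…
Multiplication/division keeps the fewest significant figures: 386.4 → 4 s.f., 7.269 → 4 s.f., 7.9 → 2 s.f.; limit is 2.
Rounded to 2 significant figures: 3.6 × 10^2.

3.6 × 10^2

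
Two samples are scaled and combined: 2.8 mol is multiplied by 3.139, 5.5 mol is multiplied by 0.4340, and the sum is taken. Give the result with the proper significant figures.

2.8 × 3.139 = 8.7892 → 8.8 mol (2 s.f., last digit at the 10^-1 place).
5.5 × 0.4340 = 2.387 → 2.4 mol (2 s.f., last digit at the 10^-1 place).
Sum: 11.1762 mol; keep the coarser place, 10^-1.
Result: 11.2 mol.

11.2 mol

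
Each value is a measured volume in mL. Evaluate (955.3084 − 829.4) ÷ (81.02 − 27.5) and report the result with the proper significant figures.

2.35

955.3084 − 829.4 = 125.9084, limited to 1 d.p. → 4 s.f.; 81.02 − 27.5 = 53.52, limited to 1 d.p. → 3 s.f.
Carrying full precision, 125.9084 ÷ 53.52 = 2.35254857997…; keep min(4, 3) = 3 s.f.
Rounded to 3 significant figures: 2.35.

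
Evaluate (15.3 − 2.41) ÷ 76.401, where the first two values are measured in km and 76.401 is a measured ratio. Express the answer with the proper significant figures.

15.3 km − 2.41 km = 12.89 km; the difference is limited to 1 decimal place (3 s.f.).
Carrying full precision, 12.89 ÷ 76.401 = 0.168715069174… km; 76.401 has 5 s.f., so the result keeps min(3, 5) = 3 s.f.
Rounded to 3 significant figures: 0.169 km.

0.169 km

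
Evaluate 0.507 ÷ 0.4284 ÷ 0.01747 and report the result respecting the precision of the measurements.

67.7

0.507 ÷ 0.4284 ÷ 0.01747 = 67.7431819895…
Multiplication/division keeps the fewest significant figures: 0.507 → 3 s.f., 0.4284 → 4 s.f., 0.01747 → 4 s.f.; limit is 3.
Rounded to 3 significant figures: 67.7.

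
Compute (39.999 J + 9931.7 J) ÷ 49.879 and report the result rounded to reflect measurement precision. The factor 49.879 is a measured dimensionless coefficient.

199.92 J

39.999 J + 9931.7 J = 9971.699 J; the sum is limited to 1 decimal place (5 s.f.).
Carrying full precision, 9971.699 ÷ 49.879 = 199.91778103… J; 49.879 has 5 s.f., so the result keeps min(5, 5) = 5 s.f.
Rounded to 5 significant figures: 199.92 J.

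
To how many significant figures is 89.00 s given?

4

89.00: trailing zeros after a decimal point are significant.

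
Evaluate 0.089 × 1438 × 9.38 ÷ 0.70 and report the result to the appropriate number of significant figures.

0.089 × 1438 × 9.38 ÷ 0.70 = 1714.9588
Multiplication/division keeps the fewest significant figures: 0.089 → 2 s.f., 1438 → 4 s.f., 9.38 → 3 s.f., 0.70 → 2 s.f.; limit is 2.
Rounded to 2 significant figures: 1.7 × 10^3.

1.7 × 10^3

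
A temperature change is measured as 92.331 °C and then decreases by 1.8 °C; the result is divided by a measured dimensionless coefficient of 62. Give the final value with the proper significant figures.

92.331 °C − 1.8 °C = 90.531 °C; the difference is limited to 1 decimal place (3 s.f.).
Carrying full precision, 90.531 ÷ 62 = 1.46017741935… °C; 62 has 2 s.f., so the result keeps min(3, 2) = 2 s.f.
Rounded to 2 significant figures: 1.5 °C.

1.5 °C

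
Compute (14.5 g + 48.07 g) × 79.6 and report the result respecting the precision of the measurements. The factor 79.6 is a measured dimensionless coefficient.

4.98 × 10^3 g

14.5 g + 48.07 g = 62.57 g; the sum is limited to 1 decimal place (3 s.f.).
Carrying full precision, 62.57 × 79.6 = 4980.572 g; 79.6 has 3 s.f., so the result keeps min(3, 3) = 3 s.f.
Rounded to 3 significant figures: 4.98 × 10^3 g.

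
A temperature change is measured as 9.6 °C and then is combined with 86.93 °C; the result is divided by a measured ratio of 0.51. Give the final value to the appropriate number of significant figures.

9.6 °C + 86.93 °C = 96.53 °C; the sum is limited to 1 decimal place (3 s.f.).
Carrying full precision, 96.53 ÷ 0.51 = 189.274509804… °C; 0.51 has 2 s.f., so the result keeps min(3, 2) = 2 s.f.
Rounded to 2 significant figures: 1.9 × 10² °C.

1.9 × 10² °C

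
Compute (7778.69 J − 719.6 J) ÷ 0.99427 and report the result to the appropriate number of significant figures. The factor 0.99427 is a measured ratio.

7099.8 J

7778.69 J − 719.6 J = 7059.09 J; the difference is limited to 1 decimal place (5 s.f.).
Carrying full precision, 7059.09 ÷ 0.99427 = 7099.77169179… J; 0.99427 has 5 s.f., so the result keeps min(5, 5) = 5 s.f.
Rounded to 5 significant figures: 7099.8 J.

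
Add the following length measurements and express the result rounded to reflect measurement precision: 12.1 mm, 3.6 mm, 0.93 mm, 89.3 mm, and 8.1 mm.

12.1 mm + 3.6 mm + 0.93 mm + 89.3 mm + 8.1 mm = 114.03 mm.
Addition/subtraction keeps the fewest decimal places: 12.1 → 1 decimal place, 3.6 → 1 decimal place, 0.93 → 2 decimal places, 89.3 → 1 decimal place, 8.1 → 1 decimal place; limit is 1.
Rounded to 1 decimal place: 114.0 mm.

114.0 mm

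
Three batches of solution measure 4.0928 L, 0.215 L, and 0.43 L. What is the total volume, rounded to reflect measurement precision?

4.74 L

4.0928 L + 0.215 L + 0.43 L = 4.7378 L.
Addition/subtraction keeps the fewest decimal places: 4.0928 → 4 decimal places, 0.215 → 3 decimal places, 0.43 → 2 decimal places; limit is 2.
Rounded to 2 decimal places: 4.74 L.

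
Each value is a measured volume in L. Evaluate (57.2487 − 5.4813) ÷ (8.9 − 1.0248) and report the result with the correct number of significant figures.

6.6

57.2487 − 5.4813 = 51.7674, limited to 4 d.p. → 6 s.f.; 8.9 − 1.0248 = 7.8752, limited to 1 d.p. → 2 s.f.
Carrying full precision, 51.7674 ÷ 7.8752 = 6.57347114994…; keep min(6, 2) = 2 s.f.
Rounded to 2 significant figures: 6.6.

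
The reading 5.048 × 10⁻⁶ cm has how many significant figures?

4

5.048 × 10⁻⁶: in scientific notation every digit of the coefficient is significant.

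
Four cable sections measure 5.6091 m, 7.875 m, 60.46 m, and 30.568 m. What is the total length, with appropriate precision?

5.6091 m + 7.875 m + 60.46 m + 30.568 m = 104.5121 m.
Addition/subtraction keeps the fewest decimal places: 5.6091 → 4 decimal places, 7.875 → 3 decimal places, 60.46 → 2 decimal places, 30.568 → 3 decimal places; limit is 2.
Rounded to 2 decimal places: 104.51 m.

104.51 m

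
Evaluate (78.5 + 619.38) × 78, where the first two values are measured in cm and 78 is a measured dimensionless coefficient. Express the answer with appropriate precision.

5.4 × 10⁴ cm

78.5 cm + 619.38 cm = 697.88 cm; the sum is limited to 1 decimal place (4 s.f.).
Carrying full precision, 697.88 × 78 = 54434.64 cm; 78 has 2 s.f., so the result keeps min(4, 2) = 2 s.f.
Rounded to 2 significant figures: 5.4 × 10⁴ cm.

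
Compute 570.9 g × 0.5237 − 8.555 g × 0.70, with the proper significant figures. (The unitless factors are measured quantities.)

570.9 × 0.5237 = 298.98033 → 299.0 g (4 s.f., last digit at the 10^-1 place).
8.555 × 0.70 = 5.9885 → 6.0 g (2 s.f., last digit at the 10^-1 place).
Difference: 292.99183 g; keep the coarser place, 10^-1.
Result: 293.0 g.

293.0 g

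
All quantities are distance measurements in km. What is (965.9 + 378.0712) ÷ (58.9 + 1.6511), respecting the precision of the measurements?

965.9 + 378.0712 = 1343.9712, limited to 1 d.p. → 5 s.f.; 58.9 + 1.6511 = 60.5511, limited to 1 d.p. → 3 s.f.
Carrying full precision, 1343.9712 ÷ 60.5511 = 22.1956529279…; keep min(5, 3) = 3 s.f.
Rounded to 3 significant figures: 22.2.

22.2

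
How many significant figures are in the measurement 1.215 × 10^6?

1.215 × 10^6: in scientific notation every digit of the coefficient is significant.

4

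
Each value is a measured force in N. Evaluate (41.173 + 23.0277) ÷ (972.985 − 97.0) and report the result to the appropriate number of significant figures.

41.173 + 23.0277 = 64.2007, limited to 3 d.p. → 5 s.f.; 972.985 − 97.0 = 875.985, limited to 1 d.p. → 4 s.f.
Carrying full precision, 64.2007 ÷ 875.985 = 0.0732897252807…; keep min(5, 4) = 4 s.f.
Rounded to 4 significant figures: 7.329 × 10^-2.

7.329 × 10^-2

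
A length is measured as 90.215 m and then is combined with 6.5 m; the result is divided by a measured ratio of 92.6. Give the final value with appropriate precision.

90.215 m + 6.5 m = 96.715 m; the sum is limited to 1 decimal place (3 s.f.).
Carrying full precision, 96.715 ÷ 92.6 = 1.04443844492… m; 92.6 has 3 s.f., so the result keeps min(3, 3) = 3 s.f.
Rounded to 3 significant figures: 1.04 m.

1.04 m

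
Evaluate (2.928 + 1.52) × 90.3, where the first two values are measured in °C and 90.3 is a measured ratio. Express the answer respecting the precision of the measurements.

402 °C

2.928 °C + 1.52 °C = 4.448 °C; the sum is limited to 2 decimal places (3 s.f.).
Carrying full precision, 4.448 × 90.3 = 401.6544 °C; 90.3 has 3 s.f., so the result keeps min(3, 3) = 3 s.f.
Rounded to 3 significant figures: 402 °C.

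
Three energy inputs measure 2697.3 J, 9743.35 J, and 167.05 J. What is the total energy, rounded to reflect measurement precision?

2697.3 J + 9743.35 J + 167.05 J = 12607.70 J.
Addition/subtraction keeps the fewest decimal places: 2697.3 → 1 decimal place, 9743.35 → 2 decimal places, 167.05 → 2 decimal places; limit is 1.
Rounded to 1 decimal place: 12607.7 J.

12607.7 J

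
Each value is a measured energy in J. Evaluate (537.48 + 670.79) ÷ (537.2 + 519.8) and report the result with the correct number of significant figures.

1.1431

537.48 + 670.79 = 1208.27, limited to 2 d.p. → 6 s.f.; 537.2 + 519.8 = 1057.0, limited to 1 d.p. → 5 s.f.
Carrying full precision, 1208.27 ÷ 1057.0 = 1.14311258278…; keep min(6, 5) = 5 s.f.
Rounded to 5 significant figures: 1.1431.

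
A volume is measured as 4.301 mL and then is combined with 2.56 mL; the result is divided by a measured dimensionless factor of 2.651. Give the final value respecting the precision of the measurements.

4.301 mL + 2.56 mL = 6.861 mL; the sum is limited to 2 decimal places (3 s.f.).
Carrying full precision, 6.861 ÷ 2.651 = 2.58807996982… mL; 2.651 has 4 s.f., so the result keeps min(3, 4) = 3 s.f.
Rounded to 3 significant figures: 2.59 mL.

2.59 mL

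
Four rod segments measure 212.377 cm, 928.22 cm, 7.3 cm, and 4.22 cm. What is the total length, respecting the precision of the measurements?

1152.1 cm

212.377 cm + 928.22 cm + 7.3 cm + 4.22 cm = 1152.117 cm.
Addition/subtraction keeps the fewest decimal places: 212.377 → 3 decimal places, 928.22 → 2 decimal places, 7.3 → 1 decimal place, 4.22 → 2 decimal places; limit is 1.
Rounded to 1 decimal place: 1152.1 cm.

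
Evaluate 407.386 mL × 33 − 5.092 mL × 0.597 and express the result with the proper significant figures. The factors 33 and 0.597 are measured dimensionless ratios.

1.3 × 10⁴ mL

407.386 × 33 = 13443.738 → 1.3 × 10⁴ mL (2 s.f., last digit at the 10^3 place).
5.092 × 0.597 = 3.039924 → 3.04 mL (3 s.f., last digit at the 10^-2 place).
Difference: 13440.698076 mL; keep the coarser place, 10^3.
Result: 1.3 × 10⁴ mL.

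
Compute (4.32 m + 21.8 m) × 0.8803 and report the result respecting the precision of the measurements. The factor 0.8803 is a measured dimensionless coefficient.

4.32 m + 21.8 m = 26.12 m; the sum is limited to 1 decimal place (3 s.f.).
Carrying full precision, 26.12 × 0.8803 = 22.993436 m; 0.8803 has 4 s.f., so the result keeps min(3, 4) = 3 s.f.
Rounded to 3 significant figures: 23.0 m.

23.0 m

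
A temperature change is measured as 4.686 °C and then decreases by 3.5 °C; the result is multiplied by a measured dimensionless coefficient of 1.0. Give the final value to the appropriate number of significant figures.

4.686 °C − 3.5 °C = 1.186 °C; the difference is limited to 1 decimal place (2 s.f.).
Carrying full precision, 1.186 × 1.0 = 1.186 °C; 1.0 has 2 s.f., so the result keeps min(2, 2) = 2 s.f.
Rounded to 2 significant figures: 1.2 °C.

1.2 °C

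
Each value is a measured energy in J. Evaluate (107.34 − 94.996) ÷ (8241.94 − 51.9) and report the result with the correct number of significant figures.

107.34 − 94.996 = 12.344, limited to 2 d.p. → 4 s.f.; 8241.94 − 51.9 = 8190.04, limited to 1 d.p. → 5 s.f.
Carrying full precision, 12.344 ÷ 8190.04 = 0.00150719654605…; keep min(4, 5) = 4 s.f.
Rounded to 4 significant figures: 0.001507.

0.001507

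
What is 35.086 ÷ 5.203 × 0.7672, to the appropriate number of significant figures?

5.174

35.086 ÷ 5.203 × 0.7672 = 5.17354972131…
Multiplication/division keeps the fewest significant figures: 35.086 → 5 s.f., 5.203 → 4 s.f., 0.7672 → 4 s.f.; limit is 4.
Rounded to 4 significant figures: 5.174.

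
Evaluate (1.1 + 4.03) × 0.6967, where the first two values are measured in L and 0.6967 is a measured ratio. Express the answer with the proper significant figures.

1.1 L + 4.03 L = 5.13 L; the sum is limited to 1 decimal place (2 s.f.).
Carrying full precision, 5.13 × 0.6967 = 3.574071 L; 0.6967 has 4 s.f., so the result keeps min(2, 4) = 2 s.f.
Rounded to 2 significant figures: 3.6 L.

3.6 L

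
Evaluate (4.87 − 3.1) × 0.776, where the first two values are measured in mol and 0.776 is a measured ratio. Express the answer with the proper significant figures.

1.4 mol

4.87 mol − 3.1 mol = 1.77 mol; the difference is limited to 1 decimal place (2 s.f.).
Carrying full precision, 1.77 × 0.776 = 1.37352 mol; 0.776 has 3 s.f., so the result keeps min(2, 3) = 2 s.f.
Rounded to 2 significant figures: 1.4 mol.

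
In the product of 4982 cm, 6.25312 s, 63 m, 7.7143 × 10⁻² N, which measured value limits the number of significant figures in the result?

4982 cm → 4 s.f.; 6.25312 s → 6 s.f.; 63 m → 2 s.f.; 7.7143 × 10⁻² N → 5 s.f.
The fewest is 2 significant figures, from 63 m.

63 m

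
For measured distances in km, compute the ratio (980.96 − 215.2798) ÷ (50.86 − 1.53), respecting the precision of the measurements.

980.96 − 215.2798 = 765.6802, limited to 2 d.p. → 5 s.f.; 50.86 − 1.53 = 49.33, limited to 2 d.p. → 4 s.f.
Carrying full precision, 765.6802 ÷ 49.33 = 15.5215933509…; keep min(5, 4) = 4 s.f.
Rounded to 4 significant figures: 15.52.

15.52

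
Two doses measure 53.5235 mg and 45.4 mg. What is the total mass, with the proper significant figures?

53.5235 mg + 45.4 mg = 98.9235 mg.
Addition/subtraction keeps the fewest decimal places: 53.5235 → 4 decimal places, 45.4 → 1 decimal place; limit is 1.
Rounded to 1 decimal place: 98.9 mg.

98.9 mg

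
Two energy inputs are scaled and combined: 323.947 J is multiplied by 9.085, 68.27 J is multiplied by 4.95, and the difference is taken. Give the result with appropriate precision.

2605 J

323.947 × 9.085 = 2943.058495 → 2943 J (4 s.f., last digit at the 10^0 place).
68.27 × 4.95 = 337.9365 → 338 J (3 s.f., last digit at the 10^0 place).
Difference: 2605.121995 J; keep the coarser place, 10^0.
Result: 2605 J.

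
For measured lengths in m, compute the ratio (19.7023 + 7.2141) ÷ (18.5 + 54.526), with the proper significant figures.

0.369

19.7023 + 7.2141 = 26.9164, limited to 4 d.p. → 6 s.f.; 18.5 + 54.526 = 73.026, limited to 1 d.p. → 3 s.f.
Carrying full precision, 26.9164 ÷ 73.026 = 0.368586530825…; keep min(6, 3) = 3 s.f.
Rounded to 3 significant figures: 0.369.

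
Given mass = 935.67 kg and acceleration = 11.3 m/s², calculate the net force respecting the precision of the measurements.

1.06 × 10^4 N

net force = 935.67 kg × 11.3 m/s² = 10573.071 N.
935.67 has 5 significant figures; 11.3 has 3.
Division/multiplication keeps the fewest: 3 significant figures.
Rounded: 1.06 × 10^4 N.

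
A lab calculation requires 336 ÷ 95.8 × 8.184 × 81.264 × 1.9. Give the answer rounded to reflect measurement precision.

4.4 × 10^3

336 ÷ 95.8 × 8.184 × 81.264 × 1.9 = 4431.91258161…
Multiplication/division keeps the fewest significant figures: 336 → 3 s.f., 95.8 → 3 s.f., 8.184 → 4 s.f., 81.264 → 5 s.f., 1.9 → 2 s.f.; limit is 2.
Rounded to 2 significant figures: 4.4 × 10^3.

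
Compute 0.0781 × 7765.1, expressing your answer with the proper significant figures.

0.0781 × 7765.1 = 606.45431
Multiplication/division keeps the fewest significant figures: 0.0781 → 3 s.f., 7765.1 → 5 s.f.; limit is 3.
Rounded to 3 significant figures: 6.06 × 10².

6.06 × 10²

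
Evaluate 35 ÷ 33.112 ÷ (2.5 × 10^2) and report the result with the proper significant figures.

0.0042

35 ÷ 33.112 ÷ (2.5 × 10^2) = 0.00422807441411…
Multiplication/division keeps the fewest significant figures: 35 → 2 s.f., 33.112 → 5 s.f., 2.5 × 10^2 → 2 s.f.; limit is 2.
Rounded to 2 significant figures: 0.0042.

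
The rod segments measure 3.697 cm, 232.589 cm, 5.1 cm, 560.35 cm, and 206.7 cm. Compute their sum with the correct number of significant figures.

3.697 cm + 232.589 cm + 5.1 cm + 560.35 cm + 206.7 cm = 1008.436 cm.
Addition/subtraction keeps the fewest decimal places: 3.697 → 3 decimal places, 232.589 → 3 decimal places, 5.1 → 1 decimal place, 560.35 → 2 decimal places, 206.7 → 1 decimal place; limit is 1.
Rounded to 1 decimal place: 1008.4 cm.

1008.4 cm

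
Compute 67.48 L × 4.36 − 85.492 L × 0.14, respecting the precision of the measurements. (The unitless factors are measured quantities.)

282 L

67.48 × 4.36 = 294.2128 → 294 L (3 s.f., last digit at the 10^0 place).
85.492 × 0.14 = 11.96888 → 12 L (2 s.f., last digit at the 10^0 place).
Difference: 282.24392 L; keep the coarser place, 10^0.
Result: 282 L.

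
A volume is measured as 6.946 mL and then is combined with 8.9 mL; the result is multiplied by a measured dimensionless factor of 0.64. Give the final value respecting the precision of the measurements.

6.946 mL + 8.9 mL = 15.846 mL; the sum is limited to 1 decimal place (3 s.f.).
Carrying full precision, 15.846 × 0.64 = 10.14144 mL; 0.64 has 2 s.f., so the result keeps min(3, 2) = 2 s.f.
Rounded to 2 significant figures: 1.0 × 10¹ mL.

1.0 × 10¹ mL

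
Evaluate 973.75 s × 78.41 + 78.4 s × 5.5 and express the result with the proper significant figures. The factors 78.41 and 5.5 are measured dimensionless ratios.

973.75 × 78.41 = 76351.7375 → 7.635 × 10⁴ s (4 s.f., last digit at the 10^1 place).
78.4 × 5.5 = 431.2 → 4.3 × 10² s (2 s.f., last digit at the 10^1 place).
Sum: 76782.9375 s; keep the coarser place, 10^1.
Result: 7.678 × 10⁴ s.

7.678 × 10⁴ s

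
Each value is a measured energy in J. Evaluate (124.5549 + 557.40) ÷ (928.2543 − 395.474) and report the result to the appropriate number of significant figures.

124.5549 + 557.40 = 681.9549, limited to 2 d.p. → 5 s.f.; 928.2543 − 395.474 = 532.7803, limited to 3 d.p. → 6 s.f.
Carrying full precision, 681.9549 ÷ 532.7803 = 1.27999270994…; keep min(5, 6) = 5 s.f.
Rounded to 5 significant figures: 1.2800.

1.2800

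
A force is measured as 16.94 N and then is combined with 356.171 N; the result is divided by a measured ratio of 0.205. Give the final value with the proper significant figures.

16.94 N + 356.171 N = 373.111 N; the sum is limited to 2 decimal places (5 s.f.).
Carrying full precision, 373.111 ÷ 0.205 = 1820.05365854… N; 0.205 has 3 s.f., so the result keeps min(5, 3) = 3 s.f.
Rounded to 3 significant figures: 1.82 × 10^3 N.

1.82 × 10^3 N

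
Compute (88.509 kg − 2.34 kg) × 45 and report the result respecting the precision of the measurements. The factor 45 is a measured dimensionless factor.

88.509 kg − 2.34 kg = 86.169 kg; the difference is limited to 2 decimal places (4 s.f.).
Carrying full precision, 86.169 × 45 = 3877.605 kg; 45 has 2 s.f., so the result keeps min(4, 2) = 2 s.f.
Rounded to 2 significant figures: 3.9 × 10³ kg.

3.9 × 10³ kg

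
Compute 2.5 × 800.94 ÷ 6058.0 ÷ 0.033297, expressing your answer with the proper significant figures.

2.5 × 800.94 ÷ 6058.0 ÷ 0.033297 = 9.92671645636…
Multiplication/division keeps the fewest significant figures: 2.5 → 2 s.f., 800.94 → 5 s.f., 6058.0 → 5 s.f., 0.033297 → 5 s.f.; limit is 2.
Rounded to 2 significant figures: 9.9.

9.9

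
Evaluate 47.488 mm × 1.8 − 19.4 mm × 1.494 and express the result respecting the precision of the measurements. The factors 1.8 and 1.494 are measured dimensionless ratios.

47.488 × 1.8 = 85.4784 → 85 mm (2 s.f., last digit at the 10^0 place).
19.4 × 1.494 = 28.9836 → 29.0 mm (3 s.f., last digit at the 10^-1 place).
Difference: 56.4948 mm; keep the coarser place, 10^0.
Result: 56 mm.

56 mm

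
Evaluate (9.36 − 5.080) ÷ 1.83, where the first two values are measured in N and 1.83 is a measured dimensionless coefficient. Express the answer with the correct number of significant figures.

9.36 N − 5.080 N = 4.280 N; the difference is limited to 2 decimal places (3 s.f.).
Carrying full precision, 4.280 ÷ 1.83 = 2.33879781421… N; 1.83 has 3 s.f., so the result keeps min(3, 3) = 3 s.f.
Rounded to 3 significant figures: 2.34 N.

2.34 N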